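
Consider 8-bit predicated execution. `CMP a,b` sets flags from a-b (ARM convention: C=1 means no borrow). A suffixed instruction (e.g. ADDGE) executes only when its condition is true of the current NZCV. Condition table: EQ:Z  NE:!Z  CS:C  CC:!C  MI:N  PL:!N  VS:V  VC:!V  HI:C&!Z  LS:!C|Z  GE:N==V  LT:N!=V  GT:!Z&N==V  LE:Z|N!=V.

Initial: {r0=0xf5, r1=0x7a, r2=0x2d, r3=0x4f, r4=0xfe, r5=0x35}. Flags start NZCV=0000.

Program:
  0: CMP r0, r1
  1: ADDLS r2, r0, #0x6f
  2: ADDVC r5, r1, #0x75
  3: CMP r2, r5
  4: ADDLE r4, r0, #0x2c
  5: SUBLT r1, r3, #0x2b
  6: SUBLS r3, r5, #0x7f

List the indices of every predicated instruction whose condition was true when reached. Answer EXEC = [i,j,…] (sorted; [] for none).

[0] flags=0011 → (cmp)
[1] flags=0011 LS?F → skip
[2] flags=0011 VC?F → skip
[3] flags=1000 → (cmp)
[4] flags=1000 LE?T → r4=0x21
[5] flags=1000 LT?T → r1=0x24
[6] flags=1000 LS?T → r3=0xb6

EXEC = [4,5,6]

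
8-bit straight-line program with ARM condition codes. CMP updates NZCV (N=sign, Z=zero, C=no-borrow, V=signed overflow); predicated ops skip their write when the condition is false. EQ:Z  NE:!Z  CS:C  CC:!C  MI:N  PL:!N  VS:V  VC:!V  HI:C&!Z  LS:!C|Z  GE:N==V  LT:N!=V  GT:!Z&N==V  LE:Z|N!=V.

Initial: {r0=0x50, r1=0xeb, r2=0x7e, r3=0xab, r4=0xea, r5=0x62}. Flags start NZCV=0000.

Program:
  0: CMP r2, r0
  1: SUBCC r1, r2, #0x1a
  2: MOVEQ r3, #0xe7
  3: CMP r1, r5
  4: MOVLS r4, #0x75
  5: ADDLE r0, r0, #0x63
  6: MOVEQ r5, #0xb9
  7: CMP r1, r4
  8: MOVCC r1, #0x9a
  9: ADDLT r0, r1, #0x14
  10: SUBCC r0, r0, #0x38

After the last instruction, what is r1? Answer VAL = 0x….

0: ✓ CMP  NZCV=0010
1: · SUBCC
2: · MOVEQ
3: ✓ CMP  NZCV=1010
4: · MOVLS
5: ✓ ADDLE  r0←0xb3
6: · MOVEQ
7: ✓ CMP  NZCV=0010
8: · MOVCC
9: · ADDLT
10: · SUBCC

VAL = 0xeb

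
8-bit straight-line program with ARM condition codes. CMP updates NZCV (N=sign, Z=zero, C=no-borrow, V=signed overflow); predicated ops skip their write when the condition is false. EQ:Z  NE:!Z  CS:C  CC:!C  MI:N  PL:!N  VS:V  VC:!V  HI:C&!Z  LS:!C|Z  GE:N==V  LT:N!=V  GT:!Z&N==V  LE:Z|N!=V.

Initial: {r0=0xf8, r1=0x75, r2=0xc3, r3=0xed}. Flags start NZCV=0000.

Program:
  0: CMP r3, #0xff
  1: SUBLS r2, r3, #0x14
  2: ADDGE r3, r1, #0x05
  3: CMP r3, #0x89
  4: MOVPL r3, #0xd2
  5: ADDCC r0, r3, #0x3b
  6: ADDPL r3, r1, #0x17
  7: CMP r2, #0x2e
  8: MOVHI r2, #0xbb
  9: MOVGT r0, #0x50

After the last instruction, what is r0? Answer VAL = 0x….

VAL = 0xf8

0: ✓ CMP  NZCV=1000
1: ✓ SUBLS  r2←0xd9
2: · ADDGE
3: ✓ CMP  NZCV=0010
4: ✓ MOVPL  r3←0xd2
5: · ADDCC
6: ✓ ADDPL  r3←0x8c
7: ✓ CMP  NZCV=1010
8: ✓ MOVHI  r2←0xbb
9: · MOVGT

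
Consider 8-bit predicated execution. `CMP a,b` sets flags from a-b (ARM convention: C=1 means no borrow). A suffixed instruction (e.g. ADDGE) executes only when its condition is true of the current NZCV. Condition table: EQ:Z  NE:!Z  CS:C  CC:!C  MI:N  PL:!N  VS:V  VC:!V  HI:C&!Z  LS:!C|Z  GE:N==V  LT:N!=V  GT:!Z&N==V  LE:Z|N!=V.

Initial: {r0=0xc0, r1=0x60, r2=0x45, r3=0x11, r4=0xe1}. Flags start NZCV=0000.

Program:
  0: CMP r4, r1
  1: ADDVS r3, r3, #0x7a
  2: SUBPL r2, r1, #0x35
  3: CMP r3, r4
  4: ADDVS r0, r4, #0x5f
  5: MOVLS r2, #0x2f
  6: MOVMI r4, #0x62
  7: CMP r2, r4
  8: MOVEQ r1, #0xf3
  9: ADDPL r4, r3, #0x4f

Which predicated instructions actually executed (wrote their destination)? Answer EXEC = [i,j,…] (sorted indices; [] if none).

0: ✓ CMP  NZCV=1010
1: · ADDVS
2: · SUBPL
3: ✓ CMP  NZCV=0000
4: · ADDVS
5: ✓ MOVLS  r2←0x2f
6: · MOVMI
7: ✓ CMP  NZCV=0000
8: · MOVEQ
9: ✓ ADDPL  r4←0x60

EXEC = [5,9]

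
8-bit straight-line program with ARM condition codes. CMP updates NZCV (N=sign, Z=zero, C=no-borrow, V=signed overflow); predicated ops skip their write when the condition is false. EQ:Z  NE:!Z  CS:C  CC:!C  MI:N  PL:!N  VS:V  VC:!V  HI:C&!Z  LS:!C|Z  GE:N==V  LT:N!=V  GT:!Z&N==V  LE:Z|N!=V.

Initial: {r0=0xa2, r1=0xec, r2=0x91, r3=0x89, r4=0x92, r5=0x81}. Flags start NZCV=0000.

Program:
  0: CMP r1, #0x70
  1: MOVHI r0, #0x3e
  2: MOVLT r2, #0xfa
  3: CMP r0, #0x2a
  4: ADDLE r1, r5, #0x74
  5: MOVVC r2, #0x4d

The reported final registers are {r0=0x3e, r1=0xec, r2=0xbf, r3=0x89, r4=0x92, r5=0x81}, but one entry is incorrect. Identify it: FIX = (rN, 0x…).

FIX = (r2, 0x4d)

[0] flags=0011 → (cmp)
[1] flags=0011 HI?T → r0=0x3e
[2] flags=0011 LT?T → r2=0xfa
[3] flags=0010 → (cmp)
[4] flags=0010 LE?F → skip
[5] flags=0010 VC?T → r2=0x4d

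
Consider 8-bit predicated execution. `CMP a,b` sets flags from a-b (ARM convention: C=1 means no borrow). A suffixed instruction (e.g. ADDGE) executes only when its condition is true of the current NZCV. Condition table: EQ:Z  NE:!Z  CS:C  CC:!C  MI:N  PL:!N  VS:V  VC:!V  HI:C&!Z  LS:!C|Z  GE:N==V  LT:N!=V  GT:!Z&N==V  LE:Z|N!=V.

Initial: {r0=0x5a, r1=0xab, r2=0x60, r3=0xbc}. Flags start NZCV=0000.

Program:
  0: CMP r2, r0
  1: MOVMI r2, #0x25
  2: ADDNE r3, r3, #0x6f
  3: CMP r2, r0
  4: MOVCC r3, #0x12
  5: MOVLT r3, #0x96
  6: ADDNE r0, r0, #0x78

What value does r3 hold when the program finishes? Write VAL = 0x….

VAL = 0x2b

0: ✓ CMP  NZCV=0010
1: · MOVMI
2: ✓ ADDNE  r3←0x2b
3: ✓ CMP  NZCV=0010
4: · MOVCC
5: · MOVLT
6: ✓ ADDNE  r0←0xd2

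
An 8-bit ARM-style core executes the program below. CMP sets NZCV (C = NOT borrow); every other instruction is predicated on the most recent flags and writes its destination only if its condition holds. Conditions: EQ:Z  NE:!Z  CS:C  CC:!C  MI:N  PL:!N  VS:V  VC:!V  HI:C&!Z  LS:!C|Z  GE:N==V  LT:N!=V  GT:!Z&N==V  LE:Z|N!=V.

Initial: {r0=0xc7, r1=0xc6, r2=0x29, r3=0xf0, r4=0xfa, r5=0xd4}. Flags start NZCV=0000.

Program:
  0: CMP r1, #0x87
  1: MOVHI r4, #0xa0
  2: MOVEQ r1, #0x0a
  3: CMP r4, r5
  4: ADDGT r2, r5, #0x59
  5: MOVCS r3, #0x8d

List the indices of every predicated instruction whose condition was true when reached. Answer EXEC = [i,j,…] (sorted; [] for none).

EXEC = [1]

0: ✓ CMP  NZCV=0010
1: ✓ MOVHI  r4←0xa0
2: · MOVEQ
3: ✓ CMP  NZCV=1000
4: · ADDGT
5: · MOVCS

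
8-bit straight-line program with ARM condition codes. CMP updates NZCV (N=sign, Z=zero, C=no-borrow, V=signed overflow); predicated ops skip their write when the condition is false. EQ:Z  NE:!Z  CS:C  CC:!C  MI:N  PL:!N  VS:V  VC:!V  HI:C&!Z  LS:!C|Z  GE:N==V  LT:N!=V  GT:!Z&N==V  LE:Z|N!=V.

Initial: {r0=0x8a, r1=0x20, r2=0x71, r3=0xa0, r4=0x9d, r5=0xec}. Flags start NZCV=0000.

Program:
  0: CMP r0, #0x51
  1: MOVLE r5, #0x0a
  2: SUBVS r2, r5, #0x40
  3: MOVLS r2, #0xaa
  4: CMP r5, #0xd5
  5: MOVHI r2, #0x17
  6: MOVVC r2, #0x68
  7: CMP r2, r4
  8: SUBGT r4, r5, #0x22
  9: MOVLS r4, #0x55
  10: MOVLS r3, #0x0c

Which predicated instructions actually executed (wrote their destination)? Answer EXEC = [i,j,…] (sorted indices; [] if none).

EXEC = [1,2,6,8,9,10]

[0] flags=0011 → (cmp)
[1] flags=0011 LE?T → r5=0x0a
[2] flags=0011 VS?T → r2=0xca
[3] flags=0011 LS?F → skip
[4] flags=0000 → (cmp)
[5] flags=0000 HI?F → skip
[6] flags=0000 VC?T → r2=0x68
[7] flags=1001 → (cmp)
[8] flags=1001 GT?T → r4=0xe8
[9] flags=1001 LS?T → r4=0x55
[10] flags=1001 LS?T → r3=0x0c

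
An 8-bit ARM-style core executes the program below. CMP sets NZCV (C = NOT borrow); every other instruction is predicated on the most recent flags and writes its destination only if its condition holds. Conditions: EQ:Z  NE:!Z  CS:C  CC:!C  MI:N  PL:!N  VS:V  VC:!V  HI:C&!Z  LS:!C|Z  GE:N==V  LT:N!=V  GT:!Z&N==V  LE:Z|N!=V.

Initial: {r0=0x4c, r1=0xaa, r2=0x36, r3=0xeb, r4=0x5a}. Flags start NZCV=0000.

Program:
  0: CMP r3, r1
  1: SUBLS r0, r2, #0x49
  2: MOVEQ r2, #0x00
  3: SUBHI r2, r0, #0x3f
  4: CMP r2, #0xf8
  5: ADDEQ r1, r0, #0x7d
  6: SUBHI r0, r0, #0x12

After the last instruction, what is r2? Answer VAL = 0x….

0: ✓ CMP  NZCV=0010
1: · SUBLS
2: · MOVEQ
3: ✓ SUBHI  r2←0x0d
4: ✓ CMP  NZCV=0000
5: · ADDEQ
6: · SUBHI

VAL = 0x0d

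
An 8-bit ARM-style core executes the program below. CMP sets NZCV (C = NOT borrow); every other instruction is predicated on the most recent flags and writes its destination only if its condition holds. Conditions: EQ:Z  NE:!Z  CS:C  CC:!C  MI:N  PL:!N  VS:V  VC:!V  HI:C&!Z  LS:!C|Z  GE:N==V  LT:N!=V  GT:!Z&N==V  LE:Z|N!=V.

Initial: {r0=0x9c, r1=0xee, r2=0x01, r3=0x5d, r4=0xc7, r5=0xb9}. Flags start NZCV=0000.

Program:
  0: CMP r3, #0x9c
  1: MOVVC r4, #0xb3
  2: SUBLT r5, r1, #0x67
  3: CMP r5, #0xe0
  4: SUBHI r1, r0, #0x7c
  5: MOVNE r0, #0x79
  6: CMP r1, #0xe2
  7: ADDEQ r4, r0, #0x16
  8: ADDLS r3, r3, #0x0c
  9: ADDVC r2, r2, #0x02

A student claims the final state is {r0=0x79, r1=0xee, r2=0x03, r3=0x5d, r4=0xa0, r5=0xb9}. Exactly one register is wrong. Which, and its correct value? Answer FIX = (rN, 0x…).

FIX = (r4, 0xc7)

[0] flags=1001 → (cmp)
[1] flags=1001 VC?F → skip
[2] flags=1001 LT?F → skip
[3] flags=1000 → (cmp)
[4] flags=1000 HI?F → skip
[5] flags=1000 NE?T → r0=0x79
[6] flags=0010 → (cmp)
[7] flags=0010 EQ?F → skip
[8] flags=0010 LS?F → skip
[9] flags=0010 VC?T → r2=0x03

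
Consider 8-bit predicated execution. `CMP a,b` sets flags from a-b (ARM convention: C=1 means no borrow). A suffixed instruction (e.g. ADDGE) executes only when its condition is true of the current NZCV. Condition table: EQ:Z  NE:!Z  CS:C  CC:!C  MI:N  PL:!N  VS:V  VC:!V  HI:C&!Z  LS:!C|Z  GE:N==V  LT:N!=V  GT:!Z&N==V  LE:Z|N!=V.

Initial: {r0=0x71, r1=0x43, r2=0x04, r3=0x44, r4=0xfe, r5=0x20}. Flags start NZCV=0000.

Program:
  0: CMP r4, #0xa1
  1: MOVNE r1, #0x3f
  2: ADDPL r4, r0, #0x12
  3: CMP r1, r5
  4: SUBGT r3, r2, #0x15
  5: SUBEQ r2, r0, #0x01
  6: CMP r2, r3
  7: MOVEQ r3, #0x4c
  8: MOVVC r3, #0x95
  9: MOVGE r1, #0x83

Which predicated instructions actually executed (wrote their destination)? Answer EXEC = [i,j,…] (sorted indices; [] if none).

EXEC = [1,2,4,8,9]

0: ✓ CMP  NZCV=0010
1: ✓ MOVNE  r1←0x3f
2: ✓ ADDPL  r4←0x83
3: ✓ CMP  NZCV=0010
4: ✓ SUBGT  r3←0xef
5: · SUBEQ
6: ✓ CMP  NZCV=0000
7: · MOVEQ
8: ✓ MOVVC  r3←0x95
9: ✓ MOVGE  r1←0x83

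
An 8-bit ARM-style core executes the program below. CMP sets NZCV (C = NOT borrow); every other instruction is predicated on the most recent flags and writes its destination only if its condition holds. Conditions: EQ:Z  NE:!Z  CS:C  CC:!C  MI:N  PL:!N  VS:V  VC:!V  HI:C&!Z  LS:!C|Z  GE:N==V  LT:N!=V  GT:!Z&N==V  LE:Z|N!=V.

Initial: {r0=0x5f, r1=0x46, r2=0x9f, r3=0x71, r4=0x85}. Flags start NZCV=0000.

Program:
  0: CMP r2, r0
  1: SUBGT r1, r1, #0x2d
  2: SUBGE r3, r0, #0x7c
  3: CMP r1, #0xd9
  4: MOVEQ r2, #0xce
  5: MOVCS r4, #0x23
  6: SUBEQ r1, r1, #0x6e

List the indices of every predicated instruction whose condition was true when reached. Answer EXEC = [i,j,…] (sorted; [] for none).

EXEC = []

0: ✓ CMP  NZCV=0011
1: · SUBGT
2: · SUBGE
3: ✓ CMP  NZCV=0000
4: · MOVEQ
5: · MOVCS
6: · SUBEQ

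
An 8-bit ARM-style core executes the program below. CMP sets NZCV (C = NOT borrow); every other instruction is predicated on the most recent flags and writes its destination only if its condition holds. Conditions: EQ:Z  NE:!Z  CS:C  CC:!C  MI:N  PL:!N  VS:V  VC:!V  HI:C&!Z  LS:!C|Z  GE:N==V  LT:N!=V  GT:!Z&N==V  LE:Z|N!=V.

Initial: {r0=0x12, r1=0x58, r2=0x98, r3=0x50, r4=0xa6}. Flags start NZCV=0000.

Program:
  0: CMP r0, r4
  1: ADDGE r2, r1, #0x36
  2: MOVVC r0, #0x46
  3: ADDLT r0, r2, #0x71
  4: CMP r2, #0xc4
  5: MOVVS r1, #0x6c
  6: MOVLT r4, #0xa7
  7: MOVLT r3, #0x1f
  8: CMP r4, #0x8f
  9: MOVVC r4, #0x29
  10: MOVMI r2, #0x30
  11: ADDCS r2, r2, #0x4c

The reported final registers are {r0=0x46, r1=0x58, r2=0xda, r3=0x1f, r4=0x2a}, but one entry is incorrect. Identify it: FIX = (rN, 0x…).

FIX = (r4, 0x29)

[0] flags=0000 → (cmp)
[1] flags=0000 GE?T → r2=0x8e
[2] flags=0000 VC?T → r0=0x46
[3] flags=0000 LT?F → skip
[4] flags=1000 → (cmp)
[5] flags=1000 VS?F → skip
[6] flags=1000 LT?T → r4=0xa7
[7] flags=1000 LT?T → r3=0x1f
[8] flags=0010 → (cmp)
[9] flags=0010 VC?T → r4=0x29
[10] flags=0010 MI?F → skip
[11] flags=0010 CS?T → r2=0xda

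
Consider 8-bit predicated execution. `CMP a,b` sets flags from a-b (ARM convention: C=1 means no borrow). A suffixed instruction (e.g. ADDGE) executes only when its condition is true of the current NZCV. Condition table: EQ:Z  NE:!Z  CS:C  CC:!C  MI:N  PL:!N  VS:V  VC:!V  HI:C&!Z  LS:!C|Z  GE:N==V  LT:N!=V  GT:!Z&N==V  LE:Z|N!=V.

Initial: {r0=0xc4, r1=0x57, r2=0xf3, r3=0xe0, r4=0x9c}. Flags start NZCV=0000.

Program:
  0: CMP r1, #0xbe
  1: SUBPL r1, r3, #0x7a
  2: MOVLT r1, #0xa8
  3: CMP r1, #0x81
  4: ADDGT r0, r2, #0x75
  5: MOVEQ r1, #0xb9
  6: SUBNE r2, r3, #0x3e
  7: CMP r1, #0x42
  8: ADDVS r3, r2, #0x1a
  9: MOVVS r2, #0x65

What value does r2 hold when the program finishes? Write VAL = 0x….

VAL = 0xa2

[0] flags=1001 → (cmp)
[1] flags=1001 PL?F → skip
[2] flags=1001 LT?F → skip
[3] flags=1001 → (cmp)
[4] flags=1001 GT?T → r0=0x68
[5] flags=1001 EQ?F → skip
[6] flags=1001 NE?T → r2=0xa2
[7] flags=0010 → (cmp)
[8] flags=0010 VS?F → skip
[9] flags=0010 VS?F → skip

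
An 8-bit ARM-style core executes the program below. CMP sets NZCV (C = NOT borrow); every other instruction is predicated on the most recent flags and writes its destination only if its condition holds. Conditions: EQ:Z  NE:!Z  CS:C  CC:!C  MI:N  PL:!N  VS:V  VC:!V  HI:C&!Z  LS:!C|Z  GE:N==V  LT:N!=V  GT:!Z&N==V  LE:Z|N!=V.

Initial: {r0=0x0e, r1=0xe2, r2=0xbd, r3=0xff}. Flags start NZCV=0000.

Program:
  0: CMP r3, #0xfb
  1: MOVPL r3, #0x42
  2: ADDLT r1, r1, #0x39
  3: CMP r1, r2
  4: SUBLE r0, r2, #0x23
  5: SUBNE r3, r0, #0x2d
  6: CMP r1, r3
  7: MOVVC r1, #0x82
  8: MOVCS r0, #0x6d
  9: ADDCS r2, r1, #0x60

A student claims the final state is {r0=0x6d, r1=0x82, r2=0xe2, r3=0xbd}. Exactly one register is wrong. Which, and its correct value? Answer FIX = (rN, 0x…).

FIX = (r3, 0xe1)

0: ✓ CMP  NZCV=0010
1: ✓ MOVPL  r3←0x42
2: · ADDLT
3: ✓ CMP  NZCV=0010
4: · SUBLE
5: ✓ SUBNE  r3←0xe1
6: ✓ CMP  NZCV=0010
7: ✓ MOVVC  r1←0x82
8: ✓ MOVCS  r0←0x6d
9: ✓ ADDCS  r2←0xe2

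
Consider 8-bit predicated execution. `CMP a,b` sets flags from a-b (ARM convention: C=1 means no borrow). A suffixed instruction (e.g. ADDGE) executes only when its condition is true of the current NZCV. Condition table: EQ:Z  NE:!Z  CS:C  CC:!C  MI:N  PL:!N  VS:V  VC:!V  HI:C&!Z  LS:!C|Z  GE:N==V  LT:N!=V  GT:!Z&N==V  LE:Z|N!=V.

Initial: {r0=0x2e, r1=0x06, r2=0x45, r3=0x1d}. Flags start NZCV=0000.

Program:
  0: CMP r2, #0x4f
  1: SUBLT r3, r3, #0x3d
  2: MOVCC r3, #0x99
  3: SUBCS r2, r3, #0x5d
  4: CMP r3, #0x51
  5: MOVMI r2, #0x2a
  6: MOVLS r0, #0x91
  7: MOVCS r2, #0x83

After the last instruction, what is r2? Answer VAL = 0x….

0: ✓ CMP  NZCV=1000
1: ✓ SUBLT  r3←0xe0
2: ✓ MOVCC  r3←0x99
3: · SUBCS
4: ✓ CMP  NZCV=0011
5: · MOVMI
6: · MOVLS
7: ✓ MOVCS  r2←0x83

VAL = 0x83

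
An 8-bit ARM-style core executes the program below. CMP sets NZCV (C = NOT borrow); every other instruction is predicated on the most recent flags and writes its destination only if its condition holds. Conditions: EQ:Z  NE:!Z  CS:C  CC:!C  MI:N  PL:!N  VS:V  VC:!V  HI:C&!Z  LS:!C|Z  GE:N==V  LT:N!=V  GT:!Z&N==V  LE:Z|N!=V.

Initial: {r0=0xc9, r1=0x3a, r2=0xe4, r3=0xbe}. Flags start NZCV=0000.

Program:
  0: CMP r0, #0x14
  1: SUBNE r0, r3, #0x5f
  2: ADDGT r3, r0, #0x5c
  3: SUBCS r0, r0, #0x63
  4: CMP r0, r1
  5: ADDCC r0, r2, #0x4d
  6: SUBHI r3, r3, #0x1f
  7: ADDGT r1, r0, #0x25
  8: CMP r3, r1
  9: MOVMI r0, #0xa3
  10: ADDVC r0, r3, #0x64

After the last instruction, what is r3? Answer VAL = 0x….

[0] flags=1010 → (cmp)
[1] flags=1010 NE?T → r0=0x5f
[2] flags=1010 GT?F → skip
[3] flags=1010 CS?T → r0=0xfc
[4] flags=1010 → (cmp)
[5] flags=1010 CC?F → skip
[6] flags=1010 HI?T → r3=0x9f
[7] flags=1010 GT?F → skip
[8] flags=0011 → (cmp)
[9] flags=0011 MI?F → skip
[10] flags=0011 VC?F → skip

VAL = 0x9f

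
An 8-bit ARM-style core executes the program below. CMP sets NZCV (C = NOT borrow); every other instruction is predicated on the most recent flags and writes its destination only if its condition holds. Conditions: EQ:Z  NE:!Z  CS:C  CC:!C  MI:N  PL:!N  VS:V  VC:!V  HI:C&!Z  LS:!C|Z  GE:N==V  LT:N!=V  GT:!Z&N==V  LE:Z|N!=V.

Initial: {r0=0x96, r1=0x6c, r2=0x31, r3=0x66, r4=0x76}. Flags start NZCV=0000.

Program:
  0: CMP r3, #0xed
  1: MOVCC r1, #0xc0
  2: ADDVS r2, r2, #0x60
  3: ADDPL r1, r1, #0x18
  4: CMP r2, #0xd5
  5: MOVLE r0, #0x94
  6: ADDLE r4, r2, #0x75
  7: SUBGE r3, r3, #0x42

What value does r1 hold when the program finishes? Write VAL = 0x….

VAL = 0xd8

[0] flags=0000 → (cmp)
[1] flags=0000 CC?T → r1=0xc0
[2] flags=0000 VS?F → skip
[3] flags=0000 PL?T → r1=0xd8
[4] flags=0000 → (cmp)
[5] flags=0000 LE?F → skip
[6] flags=0000 LE?F → skip
[7] flags=0000 GE?T → r3=0x24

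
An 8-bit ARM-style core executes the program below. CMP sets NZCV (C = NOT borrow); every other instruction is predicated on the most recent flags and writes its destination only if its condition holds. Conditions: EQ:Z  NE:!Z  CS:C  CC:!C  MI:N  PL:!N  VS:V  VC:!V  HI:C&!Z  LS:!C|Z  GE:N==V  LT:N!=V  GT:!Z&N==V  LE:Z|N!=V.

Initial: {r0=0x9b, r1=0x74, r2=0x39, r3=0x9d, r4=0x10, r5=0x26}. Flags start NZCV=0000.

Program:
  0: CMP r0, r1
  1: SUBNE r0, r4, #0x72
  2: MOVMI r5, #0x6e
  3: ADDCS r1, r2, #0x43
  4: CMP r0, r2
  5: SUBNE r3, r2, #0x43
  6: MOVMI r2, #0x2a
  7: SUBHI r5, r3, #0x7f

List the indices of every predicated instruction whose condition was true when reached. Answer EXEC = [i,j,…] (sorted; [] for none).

0: ✓ CMP  NZCV=0011
1: ✓ SUBNE  r0←0x9e
2: · MOVMI
3: ✓ ADDCS  r1←0x7c
4: ✓ CMP  NZCV=0011
5: ✓ SUBNE  r3←0xf6
6: · MOVMI
7: ✓ SUBHI  r5←0x77

EXEC = [1,3,5,7]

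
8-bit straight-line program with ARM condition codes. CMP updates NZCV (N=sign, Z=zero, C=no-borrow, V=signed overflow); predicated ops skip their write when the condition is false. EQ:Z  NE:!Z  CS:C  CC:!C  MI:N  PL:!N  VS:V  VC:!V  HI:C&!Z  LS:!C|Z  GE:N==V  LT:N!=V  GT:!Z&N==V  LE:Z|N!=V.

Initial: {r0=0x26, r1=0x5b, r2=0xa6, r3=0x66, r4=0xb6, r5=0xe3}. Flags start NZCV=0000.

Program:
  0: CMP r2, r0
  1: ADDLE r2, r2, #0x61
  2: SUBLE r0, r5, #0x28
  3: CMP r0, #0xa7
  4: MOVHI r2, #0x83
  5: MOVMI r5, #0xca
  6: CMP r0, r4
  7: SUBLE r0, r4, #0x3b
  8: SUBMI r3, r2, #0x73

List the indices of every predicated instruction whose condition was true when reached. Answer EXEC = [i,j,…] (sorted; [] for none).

0: ✓ CMP  NZCV=1010
1: ✓ ADDLE  r2←0x07
2: ✓ SUBLE  r0←0xbb
3: ✓ CMP  NZCV=0010
4: ✓ MOVHI  r2←0x83
5: · MOVMI
6: ✓ CMP  NZCV=0010
7: · SUBLE
8: · SUBMI

EXEC = [1,2,4]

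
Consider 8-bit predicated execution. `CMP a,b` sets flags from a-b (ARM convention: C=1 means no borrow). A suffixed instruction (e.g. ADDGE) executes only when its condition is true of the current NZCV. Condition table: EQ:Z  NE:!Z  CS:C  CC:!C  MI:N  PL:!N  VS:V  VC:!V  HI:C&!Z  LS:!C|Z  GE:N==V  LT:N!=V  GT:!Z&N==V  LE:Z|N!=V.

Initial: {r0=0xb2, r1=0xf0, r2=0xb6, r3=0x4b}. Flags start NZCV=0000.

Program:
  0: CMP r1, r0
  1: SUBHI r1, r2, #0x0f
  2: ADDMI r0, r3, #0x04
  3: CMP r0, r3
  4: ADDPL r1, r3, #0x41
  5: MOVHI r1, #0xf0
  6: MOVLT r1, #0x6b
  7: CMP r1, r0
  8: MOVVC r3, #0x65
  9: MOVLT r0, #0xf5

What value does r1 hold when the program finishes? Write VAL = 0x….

VAL = 0x6b

[0] flags=0010 → (cmp)
[1] flags=0010 HI?T → r1=0xa7
[2] flags=0010 MI?F → skip
[3] flags=0011 → (cmp)
[4] flags=0011 PL?T → r1=0x8c
[5] flags=0011 HI?T → r1=0xf0
[6] flags=0011 LT?T → r1=0x6b
[7] flags=1001 → (cmp)
[8] flags=1001 VC?F → skip
[9] flags=1001 LT?F → skip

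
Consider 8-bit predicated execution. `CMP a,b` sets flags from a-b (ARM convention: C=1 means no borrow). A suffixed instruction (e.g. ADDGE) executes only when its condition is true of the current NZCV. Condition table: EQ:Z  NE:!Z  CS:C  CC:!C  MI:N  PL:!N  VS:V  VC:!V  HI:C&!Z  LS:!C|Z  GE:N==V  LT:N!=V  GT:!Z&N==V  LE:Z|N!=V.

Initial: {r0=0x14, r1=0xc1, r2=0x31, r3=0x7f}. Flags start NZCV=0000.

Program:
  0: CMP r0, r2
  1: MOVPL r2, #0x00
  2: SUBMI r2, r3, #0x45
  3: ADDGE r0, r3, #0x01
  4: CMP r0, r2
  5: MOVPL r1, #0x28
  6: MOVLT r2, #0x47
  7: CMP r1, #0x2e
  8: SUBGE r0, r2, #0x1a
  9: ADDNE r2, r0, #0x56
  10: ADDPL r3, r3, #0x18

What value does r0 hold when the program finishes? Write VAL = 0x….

VAL = 0x14

0: ✓ CMP  NZCV=1000
1: · MOVPL
2: ✓ SUBMI  r2←0x3a
3: · ADDGE
4: ✓ CMP  NZCV=1000
5: · MOVPL
6: ✓ MOVLT  r2←0x47
7: ✓ CMP  NZCV=1010
8: · SUBGE
9: ✓ ADDNE  r2←0x6a
10: · ADDPL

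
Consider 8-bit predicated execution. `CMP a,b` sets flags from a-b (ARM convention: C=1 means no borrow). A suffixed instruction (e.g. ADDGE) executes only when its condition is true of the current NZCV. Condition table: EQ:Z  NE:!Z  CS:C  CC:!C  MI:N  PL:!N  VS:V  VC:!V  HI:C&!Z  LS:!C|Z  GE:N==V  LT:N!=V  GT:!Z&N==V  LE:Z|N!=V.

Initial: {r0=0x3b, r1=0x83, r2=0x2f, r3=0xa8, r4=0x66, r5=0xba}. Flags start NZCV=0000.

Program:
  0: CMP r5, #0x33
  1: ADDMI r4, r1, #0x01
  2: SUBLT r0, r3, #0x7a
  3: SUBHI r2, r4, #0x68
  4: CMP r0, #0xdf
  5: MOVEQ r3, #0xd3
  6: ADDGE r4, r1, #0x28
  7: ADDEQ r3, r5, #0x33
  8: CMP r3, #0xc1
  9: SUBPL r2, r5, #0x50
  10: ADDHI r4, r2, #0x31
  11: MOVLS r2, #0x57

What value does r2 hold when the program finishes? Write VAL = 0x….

VAL = 0x57

[0] flags=1010 → (cmp)
[1] flags=1010 MI?T → r4=0x84
[2] flags=1010 LT?T → r0=0x2e
[3] flags=1010 HI?T → r2=0x1c
[4] flags=0000 → (cmp)
[5] flags=0000 EQ?F → skip
[6] flags=0000 GE?T → r4=0xab
[7] flags=0000 EQ?F → skip
[8] flags=1000 → (cmp)
[9] flags=1000 PL?F → skip
[10] flags=1000 HI?F → skip
[11] flags=1000 LS?T → r2=0x57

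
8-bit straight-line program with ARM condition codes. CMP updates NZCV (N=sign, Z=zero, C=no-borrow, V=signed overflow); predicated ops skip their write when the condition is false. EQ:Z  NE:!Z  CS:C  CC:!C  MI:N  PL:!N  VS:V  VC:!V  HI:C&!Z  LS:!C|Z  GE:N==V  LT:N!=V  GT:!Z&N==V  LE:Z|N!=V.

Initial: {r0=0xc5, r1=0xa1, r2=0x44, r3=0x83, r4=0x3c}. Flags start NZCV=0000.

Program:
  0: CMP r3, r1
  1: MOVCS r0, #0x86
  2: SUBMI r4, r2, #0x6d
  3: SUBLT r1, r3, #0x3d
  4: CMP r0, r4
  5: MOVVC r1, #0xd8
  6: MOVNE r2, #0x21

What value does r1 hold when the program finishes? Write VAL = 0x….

0: ✓ CMP  NZCV=1000
1: · MOVCS
2: ✓ SUBMI  r4←0xd7
3: ✓ SUBLT  r1←0x46
4: ✓ CMP  NZCV=1000
5: ✓ MOVVC  r1←0xd8
6: ✓ MOVNE  r2←0x21

VAL = 0xd8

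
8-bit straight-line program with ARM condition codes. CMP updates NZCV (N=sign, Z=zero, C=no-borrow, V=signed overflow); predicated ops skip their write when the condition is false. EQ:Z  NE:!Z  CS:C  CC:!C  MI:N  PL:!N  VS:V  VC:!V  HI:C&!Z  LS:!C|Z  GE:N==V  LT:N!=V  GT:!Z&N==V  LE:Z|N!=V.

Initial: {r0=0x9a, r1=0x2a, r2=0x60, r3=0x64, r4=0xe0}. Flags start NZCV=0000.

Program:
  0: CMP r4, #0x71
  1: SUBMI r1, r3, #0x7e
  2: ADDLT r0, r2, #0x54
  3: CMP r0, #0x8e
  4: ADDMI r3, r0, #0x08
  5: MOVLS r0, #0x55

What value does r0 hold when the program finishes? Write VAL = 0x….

VAL = 0xb4

0: ✓ CMP  NZCV=0011
1: · SUBMI
2: ✓ ADDLT  r0←0xb4
3: ✓ CMP  NZCV=0010
4: · ADDMI
5: · MOVLS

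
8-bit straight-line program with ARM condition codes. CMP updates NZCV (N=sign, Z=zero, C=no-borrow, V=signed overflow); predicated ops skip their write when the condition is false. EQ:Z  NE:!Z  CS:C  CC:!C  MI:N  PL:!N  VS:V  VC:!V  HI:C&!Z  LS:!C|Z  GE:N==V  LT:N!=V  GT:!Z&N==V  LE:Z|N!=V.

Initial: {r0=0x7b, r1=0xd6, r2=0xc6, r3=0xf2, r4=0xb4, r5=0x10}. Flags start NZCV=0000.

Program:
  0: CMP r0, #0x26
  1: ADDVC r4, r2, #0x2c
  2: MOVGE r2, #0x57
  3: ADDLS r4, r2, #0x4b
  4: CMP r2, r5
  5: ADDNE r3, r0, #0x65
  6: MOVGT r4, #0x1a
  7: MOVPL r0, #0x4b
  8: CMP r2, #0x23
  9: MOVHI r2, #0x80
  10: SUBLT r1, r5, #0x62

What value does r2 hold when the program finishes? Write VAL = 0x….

0: ✓ CMP  NZCV=0010
1: ✓ ADDVC  r4←0xf2
2: ✓ MOVGE  r2←0x57
3: · ADDLS
4: ✓ CMP  NZCV=0010
5: ✓ ADDNE  r3←0xe0
6: ✓ MOVGT  r4←0x1a
7: ✓ MOVPL  r0←0x4b
8: ✓ CMP  NZCV=0010
9: ✓ MOVHI  r2←0x80
10: · SUBLT

VAL = 0x80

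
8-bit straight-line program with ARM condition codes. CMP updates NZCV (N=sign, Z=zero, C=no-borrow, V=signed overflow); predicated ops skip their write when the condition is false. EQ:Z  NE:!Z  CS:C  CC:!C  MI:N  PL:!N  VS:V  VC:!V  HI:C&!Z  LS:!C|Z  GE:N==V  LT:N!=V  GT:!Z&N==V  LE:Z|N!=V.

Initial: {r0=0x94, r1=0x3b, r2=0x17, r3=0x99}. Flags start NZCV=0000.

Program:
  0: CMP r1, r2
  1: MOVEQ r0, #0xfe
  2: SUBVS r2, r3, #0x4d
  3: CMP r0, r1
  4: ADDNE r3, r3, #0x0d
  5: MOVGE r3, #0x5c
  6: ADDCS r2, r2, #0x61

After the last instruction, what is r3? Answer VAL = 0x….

[0] flags=0010 → (cmp)
[1] flags=0010 EQ?F → skip
[2] flags=0010 VS?F → skip
[3] flags=0011 → (cmp)
[4] flags=0011 NE?T → r3=0xa6
[5] flags=0011 GE?F → skip
[6] flags=0011 CS?T → r2=0x78

VAL = 0xa6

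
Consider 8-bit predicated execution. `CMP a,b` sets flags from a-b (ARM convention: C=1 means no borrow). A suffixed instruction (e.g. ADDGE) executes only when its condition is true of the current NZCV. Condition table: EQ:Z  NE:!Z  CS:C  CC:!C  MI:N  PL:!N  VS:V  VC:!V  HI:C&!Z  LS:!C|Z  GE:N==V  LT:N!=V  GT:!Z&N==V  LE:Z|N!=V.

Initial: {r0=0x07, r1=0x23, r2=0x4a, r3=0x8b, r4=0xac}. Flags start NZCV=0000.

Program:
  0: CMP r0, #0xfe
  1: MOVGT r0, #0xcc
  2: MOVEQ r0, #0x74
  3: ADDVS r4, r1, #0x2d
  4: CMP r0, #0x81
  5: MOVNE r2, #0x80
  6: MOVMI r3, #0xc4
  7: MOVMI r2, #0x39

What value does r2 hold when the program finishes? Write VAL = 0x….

[0] flags=0000 → (cmp)
[1] flags=0000 GT?T → r0=0xcc
[2] flags=0000 EQ?F → skip
[3] flags=0000 VS?F → skip
[4] flags=0010 → (cmp)
[5] flags=0010 NE?T → r2=0x80
[6] flags=0010 MI?F → skip
[7] flags=0010 MI?F → skip

VAL = 0x80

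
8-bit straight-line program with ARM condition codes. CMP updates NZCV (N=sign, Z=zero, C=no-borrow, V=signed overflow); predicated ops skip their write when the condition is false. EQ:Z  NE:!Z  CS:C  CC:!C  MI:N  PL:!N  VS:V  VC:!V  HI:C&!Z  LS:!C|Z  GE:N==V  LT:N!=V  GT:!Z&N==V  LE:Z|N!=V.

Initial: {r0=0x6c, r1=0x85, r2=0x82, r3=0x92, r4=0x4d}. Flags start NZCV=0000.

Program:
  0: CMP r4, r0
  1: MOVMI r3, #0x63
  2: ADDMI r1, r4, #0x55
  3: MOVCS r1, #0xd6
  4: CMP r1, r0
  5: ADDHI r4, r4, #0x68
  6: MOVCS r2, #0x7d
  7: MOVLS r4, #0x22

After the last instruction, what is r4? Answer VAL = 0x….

0: ✓ CMP  NZCV=1000
1: ✓ MOVMI  r3←0x63
2: ✓ ADDMI  r1←0xa2
3: · MOVCS
4: ✓ CMP  NZCV=0011
5: ✓ ADDHI  r4←0xb5
6: ✓ MOVCS  r2←0x7d
7: · MOVLS

VAL = 0xb5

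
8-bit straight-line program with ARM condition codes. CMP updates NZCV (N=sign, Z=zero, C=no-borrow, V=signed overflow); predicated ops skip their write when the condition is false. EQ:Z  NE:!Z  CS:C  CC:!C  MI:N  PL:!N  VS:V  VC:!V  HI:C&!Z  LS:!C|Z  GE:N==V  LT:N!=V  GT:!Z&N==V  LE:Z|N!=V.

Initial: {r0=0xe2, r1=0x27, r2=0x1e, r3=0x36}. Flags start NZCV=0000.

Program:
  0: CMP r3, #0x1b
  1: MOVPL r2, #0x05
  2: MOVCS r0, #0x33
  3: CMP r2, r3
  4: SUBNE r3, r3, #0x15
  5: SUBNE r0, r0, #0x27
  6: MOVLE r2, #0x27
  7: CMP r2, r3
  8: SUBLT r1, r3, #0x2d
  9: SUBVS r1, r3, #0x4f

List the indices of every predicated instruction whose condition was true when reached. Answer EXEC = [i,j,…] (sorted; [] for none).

[0] flags=0010 → (cmp)
[1] flags=0010 PL?T → r2=0x05
[2] flags=0010 CS?T → r0=0x33
[3] flags=1000 → (cmp)
[4] flags=1000 NE?T → r3=0x21
[5] flags=1000 NE?T → r0=0x0c
[6] flags=1000 LE?T → r2=0x27
[7] flags=0010 → (cmp)
[8] flags=0010 LT?F → skip
[9] flags=0010 VS?F → skip

EXEC = [1,2,4,5,6]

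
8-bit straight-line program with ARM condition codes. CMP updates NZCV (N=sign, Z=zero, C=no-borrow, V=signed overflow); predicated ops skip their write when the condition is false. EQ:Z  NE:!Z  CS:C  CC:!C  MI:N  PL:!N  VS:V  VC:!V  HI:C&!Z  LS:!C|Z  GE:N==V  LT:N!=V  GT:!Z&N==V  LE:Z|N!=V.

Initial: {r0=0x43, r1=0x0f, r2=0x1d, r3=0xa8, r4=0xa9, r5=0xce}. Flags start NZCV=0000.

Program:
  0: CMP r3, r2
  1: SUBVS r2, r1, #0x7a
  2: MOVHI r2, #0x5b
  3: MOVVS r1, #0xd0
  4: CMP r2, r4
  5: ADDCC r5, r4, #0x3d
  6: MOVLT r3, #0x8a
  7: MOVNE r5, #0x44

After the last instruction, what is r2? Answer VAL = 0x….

0: ✓ CMP  NZCV=1010
1: · SUBVS
2: ✓ MOVHI  r2←0x5b
3: · MOVVS
4: ✓ CMP  NZCV=1001
5: ✓ ADDCC  r5←0xe6
6: · MOVLT
7: ✓ MOVNE  r5←0x44

VAL = 0x5b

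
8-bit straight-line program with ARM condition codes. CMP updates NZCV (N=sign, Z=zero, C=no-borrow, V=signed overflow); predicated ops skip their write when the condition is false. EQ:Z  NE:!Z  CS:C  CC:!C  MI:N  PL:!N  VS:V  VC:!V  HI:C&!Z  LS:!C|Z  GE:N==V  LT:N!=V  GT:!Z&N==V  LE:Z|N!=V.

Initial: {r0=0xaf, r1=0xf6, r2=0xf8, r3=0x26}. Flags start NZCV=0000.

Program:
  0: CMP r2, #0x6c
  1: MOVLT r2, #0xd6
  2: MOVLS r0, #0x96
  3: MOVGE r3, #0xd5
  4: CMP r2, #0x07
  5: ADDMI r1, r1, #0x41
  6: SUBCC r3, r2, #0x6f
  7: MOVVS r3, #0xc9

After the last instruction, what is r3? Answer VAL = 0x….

VAL = 0x26

0: ✓ CMP  NZCV=1010
1: ✓ MOVLT  r2←0xd6
2: · MOVLS
3: · MOVGE
4: ✓ CMP  NZCV=1010
5: ✓ ADDMI  r1←0x37
6: · SUBCC
7: · MOVVS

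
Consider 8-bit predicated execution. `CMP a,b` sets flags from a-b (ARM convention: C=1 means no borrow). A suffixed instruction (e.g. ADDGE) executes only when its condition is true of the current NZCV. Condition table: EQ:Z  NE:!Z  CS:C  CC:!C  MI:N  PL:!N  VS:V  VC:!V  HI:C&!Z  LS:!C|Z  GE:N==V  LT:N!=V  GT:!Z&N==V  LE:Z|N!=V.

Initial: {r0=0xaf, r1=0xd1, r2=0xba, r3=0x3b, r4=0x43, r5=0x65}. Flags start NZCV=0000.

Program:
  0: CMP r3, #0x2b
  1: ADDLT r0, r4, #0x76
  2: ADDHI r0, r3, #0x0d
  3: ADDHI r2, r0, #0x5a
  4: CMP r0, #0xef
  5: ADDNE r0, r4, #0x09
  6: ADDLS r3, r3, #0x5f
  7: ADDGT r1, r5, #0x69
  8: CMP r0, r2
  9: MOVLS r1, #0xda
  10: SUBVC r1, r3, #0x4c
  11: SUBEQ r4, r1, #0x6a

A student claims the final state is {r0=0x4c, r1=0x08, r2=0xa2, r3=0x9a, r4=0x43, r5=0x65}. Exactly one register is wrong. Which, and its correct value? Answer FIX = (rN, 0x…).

FIX = (r1, 0xda)

[0] flags=0010 → (cmp)
[1] flags=0010 LT?F → skip
[2] flags=0010 HI?T → r0=0x48
[3] flags=0010 HI?T → r2=0xa2
[4] flags=0000 → (cmp)
[5] flags=0000 NE?T → r0=0x4c
[6] flags=0000 LS?T → r3=0x9a
[7] flags=0000 GT?T → r1=0xce
[8] flags=1001 → (cmp)
[9] flags=1001 LS?T → r1=0xda
[10] flags=1001 VC?F → skip
[11] flags=1001 EQ?F → skip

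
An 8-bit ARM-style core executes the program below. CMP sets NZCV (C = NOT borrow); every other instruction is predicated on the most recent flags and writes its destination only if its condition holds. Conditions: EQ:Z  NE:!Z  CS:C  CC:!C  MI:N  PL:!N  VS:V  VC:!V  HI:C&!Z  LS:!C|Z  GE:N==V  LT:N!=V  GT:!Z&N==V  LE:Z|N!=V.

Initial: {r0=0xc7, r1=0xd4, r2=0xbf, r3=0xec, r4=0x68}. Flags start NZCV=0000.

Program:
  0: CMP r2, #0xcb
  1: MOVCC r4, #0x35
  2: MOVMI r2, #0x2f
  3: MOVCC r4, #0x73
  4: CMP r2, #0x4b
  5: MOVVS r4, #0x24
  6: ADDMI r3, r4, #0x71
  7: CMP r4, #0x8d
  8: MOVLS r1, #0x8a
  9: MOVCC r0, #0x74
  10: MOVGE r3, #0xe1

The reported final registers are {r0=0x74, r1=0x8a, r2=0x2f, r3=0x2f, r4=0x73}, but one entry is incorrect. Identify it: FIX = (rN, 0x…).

FIX = (r3, 0xe1)

0: ✓ CMP  NZCV=1000
1: ✓ MOVCC  r4←0x35
2: ✓ MOVMI  r2←0x2f
3: ✓ MOVCC  r4←0x73
4: ✓ CMP  NZCV=1000
5: · MOVVS
6: ✓ ADDMI  r3←0xe4
7: ✓ CMP  NZCV=1001
8: ✓ MOVLS  r1←0x8a
9: ✓ MOVCC  r0←0x74
10: ✓ MOVGE  r3←0xe1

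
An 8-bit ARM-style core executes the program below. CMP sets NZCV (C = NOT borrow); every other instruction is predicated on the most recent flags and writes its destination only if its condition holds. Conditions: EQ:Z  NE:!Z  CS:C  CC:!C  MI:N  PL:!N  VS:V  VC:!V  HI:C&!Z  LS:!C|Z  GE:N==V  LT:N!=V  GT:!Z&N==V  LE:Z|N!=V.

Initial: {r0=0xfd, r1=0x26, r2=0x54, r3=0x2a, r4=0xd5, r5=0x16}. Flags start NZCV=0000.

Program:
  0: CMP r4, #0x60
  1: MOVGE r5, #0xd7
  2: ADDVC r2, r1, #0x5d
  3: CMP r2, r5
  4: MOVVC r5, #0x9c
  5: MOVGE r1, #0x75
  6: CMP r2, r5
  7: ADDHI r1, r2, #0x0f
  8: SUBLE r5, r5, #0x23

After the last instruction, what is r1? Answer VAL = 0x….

VAL = 0x75

[0] flags=0011 → (cmp)
[1] flags=0011 GE?F → skip
[2] flags=0011 VC?F → skip
[3] flags=0010 → (cmp)
[4] flags=0010 VC?T → r5=0x9c
[5] flags=0010 GE?T → r1=0x75
[6] flags=1001 → (cmp)
[7] flags=1001 HI?F → skip
[8] flags=1001 LE?F → skip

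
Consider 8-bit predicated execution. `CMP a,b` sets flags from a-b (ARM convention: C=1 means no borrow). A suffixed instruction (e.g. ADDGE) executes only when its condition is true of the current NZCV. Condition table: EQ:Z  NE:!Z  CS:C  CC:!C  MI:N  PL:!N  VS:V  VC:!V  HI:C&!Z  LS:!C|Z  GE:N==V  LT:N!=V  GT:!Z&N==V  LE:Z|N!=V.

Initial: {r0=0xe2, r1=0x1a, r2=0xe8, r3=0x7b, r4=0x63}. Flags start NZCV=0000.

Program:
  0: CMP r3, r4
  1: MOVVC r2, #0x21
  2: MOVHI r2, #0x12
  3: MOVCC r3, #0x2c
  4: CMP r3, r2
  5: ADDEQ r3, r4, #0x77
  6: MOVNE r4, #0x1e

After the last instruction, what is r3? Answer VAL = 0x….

[0] flags=0010 → (cmp)
[1] flags=0010 VC?T → r2=0x21
[2] flags=0010 HI?T → r2=0x12
[3] flags=0010 CC?F → skip
[4] flags=0010 → (cmp)
[5] flags=0010 EQ?F → skip
[6] flags=0010 NE?T → r4=0x1e

VAL = 0x7b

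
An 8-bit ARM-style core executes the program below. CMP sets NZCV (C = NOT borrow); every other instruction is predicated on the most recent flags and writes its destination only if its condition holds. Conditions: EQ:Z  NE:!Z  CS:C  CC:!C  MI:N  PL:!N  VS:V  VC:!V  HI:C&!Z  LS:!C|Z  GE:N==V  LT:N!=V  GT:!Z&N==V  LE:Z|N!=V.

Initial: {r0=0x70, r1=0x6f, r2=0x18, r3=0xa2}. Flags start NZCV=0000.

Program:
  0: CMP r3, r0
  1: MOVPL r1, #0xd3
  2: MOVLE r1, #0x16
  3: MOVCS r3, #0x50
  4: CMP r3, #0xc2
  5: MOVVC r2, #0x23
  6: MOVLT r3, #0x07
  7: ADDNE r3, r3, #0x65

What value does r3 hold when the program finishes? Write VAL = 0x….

[0] flags=0011 → (cmp)
[1] flags=0011 PL?T → r1=0xd3
[2] flags=0011 LE?T → r1=0x16
[3] flags=0011 CS?T → r3=0x50
[4] flags=1001 → (cmp)
[5] flags=1001 VC?F → skip
[6] flags=1001 LT?F → skip
[7] flags=1001 NE?T → r3=0xb5

VAL = 0xb5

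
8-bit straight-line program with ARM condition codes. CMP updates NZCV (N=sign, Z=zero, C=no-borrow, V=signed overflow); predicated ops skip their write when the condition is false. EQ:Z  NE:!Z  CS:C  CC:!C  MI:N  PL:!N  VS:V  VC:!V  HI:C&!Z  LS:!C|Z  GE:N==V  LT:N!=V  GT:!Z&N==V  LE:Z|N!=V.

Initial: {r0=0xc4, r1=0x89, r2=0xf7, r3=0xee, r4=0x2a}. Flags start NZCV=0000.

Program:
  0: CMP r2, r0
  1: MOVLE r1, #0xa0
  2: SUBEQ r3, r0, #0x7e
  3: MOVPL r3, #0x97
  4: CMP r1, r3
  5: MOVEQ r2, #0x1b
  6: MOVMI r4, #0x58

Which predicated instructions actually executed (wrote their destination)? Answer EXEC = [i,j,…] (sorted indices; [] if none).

0: ✓ CMP  NZCV=0010
1: · MOVLE
2: · SUBEQ
3: ✓ MOVPL  r3←0x97
4: ✓ CMP  NZCV=1000
5: · MOVEQ
6: ✓ MOVMI  r4←0x58

EXEC = [3,6]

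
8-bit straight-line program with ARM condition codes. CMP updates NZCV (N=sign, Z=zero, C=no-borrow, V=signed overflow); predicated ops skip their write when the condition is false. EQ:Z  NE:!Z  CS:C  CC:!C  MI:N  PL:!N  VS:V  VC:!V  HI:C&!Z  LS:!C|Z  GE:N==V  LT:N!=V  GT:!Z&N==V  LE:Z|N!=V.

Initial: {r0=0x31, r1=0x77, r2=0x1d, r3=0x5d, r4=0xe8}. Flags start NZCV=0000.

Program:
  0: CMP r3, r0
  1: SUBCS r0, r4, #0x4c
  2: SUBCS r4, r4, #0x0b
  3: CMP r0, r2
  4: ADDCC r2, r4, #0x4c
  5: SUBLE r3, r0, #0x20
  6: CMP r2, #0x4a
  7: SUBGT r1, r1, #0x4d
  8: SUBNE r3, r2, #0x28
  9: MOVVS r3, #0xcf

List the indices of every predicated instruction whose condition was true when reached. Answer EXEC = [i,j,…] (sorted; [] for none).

[0] flags=0010 → (cmp)
[1] flags=0010 CS?T → r0=0x9c
[2] flags=0010 CS?T → r4=0xdd
[3] flags=0011 → (cmp)
[4] flags=0011 CC?F → skip
[5] flags=0011 LE?T → r3=0x7c
[6] flags=1000 → (cmp)
[7] flags=1000 GT?F → skip
[8] flags=1000 NE?T → r3=0xf5
[9] flags=1000 VS?F → skip

EXEC = [1,2,5,8]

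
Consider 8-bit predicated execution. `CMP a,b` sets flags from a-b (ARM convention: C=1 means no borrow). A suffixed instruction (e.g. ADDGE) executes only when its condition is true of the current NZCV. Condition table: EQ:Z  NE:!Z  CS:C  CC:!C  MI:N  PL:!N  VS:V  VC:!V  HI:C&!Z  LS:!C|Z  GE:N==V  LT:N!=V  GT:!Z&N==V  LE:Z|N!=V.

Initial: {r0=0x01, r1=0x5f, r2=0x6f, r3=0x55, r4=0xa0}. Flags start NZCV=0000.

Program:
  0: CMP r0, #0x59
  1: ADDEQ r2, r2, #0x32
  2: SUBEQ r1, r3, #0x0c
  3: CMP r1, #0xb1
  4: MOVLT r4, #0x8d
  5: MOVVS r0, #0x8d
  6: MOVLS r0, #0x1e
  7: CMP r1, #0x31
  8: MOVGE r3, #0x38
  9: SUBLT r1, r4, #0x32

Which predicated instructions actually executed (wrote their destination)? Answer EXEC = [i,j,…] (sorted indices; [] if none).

[0] flags=1000 → (cmp)
[1] flags=1000 EQ?F → skip
[2] flags=1000 EQ?F → skip
[3] flags=1001 → (cmp)
[4] flags=1001 LT?F → skip
[5] flags=1001 VS?T → r0=0x8d
[6] flags=1001 LS?T → r0=0x1e
[7] flags=0010 → (cmp)
[8] flags=0010 GE?T → r3=0x38
[9] flags=0010 LT?F → skip

EXEC = [5,6,8]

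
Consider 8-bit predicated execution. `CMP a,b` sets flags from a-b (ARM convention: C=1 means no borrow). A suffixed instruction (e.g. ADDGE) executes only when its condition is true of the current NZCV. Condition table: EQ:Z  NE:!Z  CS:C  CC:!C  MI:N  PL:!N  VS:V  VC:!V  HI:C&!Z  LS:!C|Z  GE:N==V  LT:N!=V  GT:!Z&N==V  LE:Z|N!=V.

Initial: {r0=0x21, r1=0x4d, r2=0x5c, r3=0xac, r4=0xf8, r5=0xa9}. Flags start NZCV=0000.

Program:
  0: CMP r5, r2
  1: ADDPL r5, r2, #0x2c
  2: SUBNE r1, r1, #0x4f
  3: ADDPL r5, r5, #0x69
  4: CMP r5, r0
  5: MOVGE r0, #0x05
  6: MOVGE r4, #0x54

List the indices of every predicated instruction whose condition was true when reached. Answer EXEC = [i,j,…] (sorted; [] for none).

EXEC = [1,2,3]

[0] flags=0011 → (cmp)
[1] flags=0011 PL?T → r5=0x88
[2] flags=0011 NE?T → r1=0xfe
[3] flags=0011 PL?T → r5=0xf1
[4] flags=1010 → (cmp)
[5] flags=1010 GE?F → skip
[6] flags=1010 GE?F → skip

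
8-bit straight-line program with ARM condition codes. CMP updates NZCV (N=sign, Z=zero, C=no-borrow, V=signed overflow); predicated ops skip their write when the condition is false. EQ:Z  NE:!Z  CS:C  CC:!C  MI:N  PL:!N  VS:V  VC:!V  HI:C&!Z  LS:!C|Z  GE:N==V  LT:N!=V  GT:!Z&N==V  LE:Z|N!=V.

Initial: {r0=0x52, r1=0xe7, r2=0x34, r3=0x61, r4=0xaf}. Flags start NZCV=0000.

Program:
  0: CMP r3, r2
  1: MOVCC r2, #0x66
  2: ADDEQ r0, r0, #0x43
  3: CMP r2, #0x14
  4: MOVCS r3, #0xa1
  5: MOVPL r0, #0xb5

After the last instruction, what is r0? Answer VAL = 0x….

[0] flags=0010 → (cmp)
[1] flags=0010 CC?F → skip
[2] flags=0010 EQ?F → skip
[3] flags=0010 → (cmp)
[4] flags=0010 CS?T → r3=0xa1
[5] flags=0010 PL?T → r0=0xb5

VAL = 0xb5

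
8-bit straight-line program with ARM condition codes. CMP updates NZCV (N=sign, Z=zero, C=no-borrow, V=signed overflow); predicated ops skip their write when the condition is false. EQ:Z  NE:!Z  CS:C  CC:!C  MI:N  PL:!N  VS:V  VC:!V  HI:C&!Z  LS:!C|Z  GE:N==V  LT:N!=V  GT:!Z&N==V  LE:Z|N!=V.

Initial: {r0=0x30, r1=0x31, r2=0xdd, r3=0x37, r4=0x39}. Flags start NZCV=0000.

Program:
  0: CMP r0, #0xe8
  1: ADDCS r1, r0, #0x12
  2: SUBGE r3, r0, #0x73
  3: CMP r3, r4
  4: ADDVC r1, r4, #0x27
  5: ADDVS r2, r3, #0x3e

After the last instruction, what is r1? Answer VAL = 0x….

[0] flags=0000 → (cmp)
[1] flags=0000 CS?F → skip
[2] flags=0000 GE?T → r3=0xbd
[3] flags=1010 → (cmp)
[4] flags=1010 VC?T → r1=0x60
[5] flags=1010 VS?F → skip

VAL = 0x60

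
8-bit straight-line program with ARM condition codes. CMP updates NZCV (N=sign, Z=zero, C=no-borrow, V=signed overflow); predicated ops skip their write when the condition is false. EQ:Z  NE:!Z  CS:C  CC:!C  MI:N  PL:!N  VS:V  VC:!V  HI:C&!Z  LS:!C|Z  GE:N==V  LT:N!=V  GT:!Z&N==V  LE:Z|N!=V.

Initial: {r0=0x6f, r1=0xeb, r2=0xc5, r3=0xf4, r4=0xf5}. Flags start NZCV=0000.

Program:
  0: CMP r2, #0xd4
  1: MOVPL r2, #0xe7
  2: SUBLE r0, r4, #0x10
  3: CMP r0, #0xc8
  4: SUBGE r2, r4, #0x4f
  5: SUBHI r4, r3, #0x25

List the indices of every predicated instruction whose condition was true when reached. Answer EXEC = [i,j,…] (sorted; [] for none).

0: ✓ CMP  NZCV=1000
1: · MOVPL
2: ✓ SUBLE  r0←0xe5
3: ✓ CMP  NZCV=0010
4: ✓ SUBGE  r2←0xa6
5: ✓ SUBHI  r4←0xcf

EXEC = [2,4,5]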